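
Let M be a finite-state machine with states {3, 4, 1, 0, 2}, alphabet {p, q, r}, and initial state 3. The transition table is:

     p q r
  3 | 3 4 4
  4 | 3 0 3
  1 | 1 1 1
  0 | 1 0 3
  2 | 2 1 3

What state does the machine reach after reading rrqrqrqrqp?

Trace: 3 -r-> 4 -r-> 3 -q-> 4 -r-> 3 -q-> 4 -r-> 3 -q-> 4 -r-> 3 -q-> 4 -p-> 3

3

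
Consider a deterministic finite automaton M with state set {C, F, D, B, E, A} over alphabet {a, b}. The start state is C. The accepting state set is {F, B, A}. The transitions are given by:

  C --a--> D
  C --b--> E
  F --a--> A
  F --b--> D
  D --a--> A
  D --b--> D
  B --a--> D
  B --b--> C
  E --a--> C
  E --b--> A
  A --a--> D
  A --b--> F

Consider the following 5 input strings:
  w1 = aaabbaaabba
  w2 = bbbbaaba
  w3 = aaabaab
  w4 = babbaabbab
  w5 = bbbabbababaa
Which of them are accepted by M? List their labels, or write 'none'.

w1, w2, w4

w1: Trace: C -a-> D -a-> A -a-> D -b-> D -b-> D -a-> A -a-> D -a-> A -b-> F -b-> D -a-> A  → end A, accepted
w2: Trace: C -b-> E -b-> A -b-> F -b-> D -a-> A -a-> D -b-> D -a-> A  → end A, accepted
w3: Trace: C -a-> D -a-> A -a-> D -b-> D -a-> A -a-> D -b-> D  → end D, rejected
w4: Trace: C -b-> E -a-> C -b-> E -b-> A -a-> D -a-> A -b-> F -b-> D -a-> A -b-> F  → end F, accepted
w5: Trace: C -b-> E -b-> A -b-> F -a-> A -b-> F -b-> D -a-> A -b-> F -a-> A -b-> F -a-> A -a-> D  → end D, rejected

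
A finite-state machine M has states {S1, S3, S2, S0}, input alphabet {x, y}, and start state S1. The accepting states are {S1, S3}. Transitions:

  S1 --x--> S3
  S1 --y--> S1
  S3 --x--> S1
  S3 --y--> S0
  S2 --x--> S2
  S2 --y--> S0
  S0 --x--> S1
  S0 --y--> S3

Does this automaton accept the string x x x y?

No

S1 → S3 → S1 → S3 → S0
End state S0 is not accepting.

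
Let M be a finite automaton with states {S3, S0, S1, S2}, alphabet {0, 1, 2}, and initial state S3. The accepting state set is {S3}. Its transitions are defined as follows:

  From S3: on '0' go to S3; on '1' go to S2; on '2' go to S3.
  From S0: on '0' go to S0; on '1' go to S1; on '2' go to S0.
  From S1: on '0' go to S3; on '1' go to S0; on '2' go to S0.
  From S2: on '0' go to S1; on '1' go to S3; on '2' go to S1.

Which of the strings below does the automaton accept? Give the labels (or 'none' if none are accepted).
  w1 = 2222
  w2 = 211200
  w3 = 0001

w1: S3 → S3 → S3 → S3 → S3  → end S3, accepted
w2: S3 → S3 → S2 → S3 → S3 → S3 → S3  → end S3, accepted
w3: S3 → S3 → S3 → S3 → S2  → end S2, rejected

w1, w2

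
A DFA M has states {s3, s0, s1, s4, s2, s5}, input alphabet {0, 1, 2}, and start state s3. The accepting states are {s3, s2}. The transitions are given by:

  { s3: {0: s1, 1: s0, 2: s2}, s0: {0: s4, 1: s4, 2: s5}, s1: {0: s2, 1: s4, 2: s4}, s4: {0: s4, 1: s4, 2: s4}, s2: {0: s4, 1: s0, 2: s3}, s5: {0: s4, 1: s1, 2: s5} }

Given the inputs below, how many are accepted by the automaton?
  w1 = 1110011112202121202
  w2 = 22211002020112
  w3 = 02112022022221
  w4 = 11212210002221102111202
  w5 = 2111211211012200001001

0

w1: s3 → s0 → s4 → s4 → s4 → s4 → s4 → s4 → s4 → s4 → s4 → s4 → s4 → s4 → s4 → s4 → s4 → s4 → s4 → s4  → end s4, rejected
w2: s3 → s2 → s3 → s2 → s0 → s4 → s4 → s4 → s4 → s4 → s4 → s4 → s4 → s4 → s4  → end s4, rejected
w3: s3 → s1 → s4 → s4 → s4 → s4 → s4 → s4 → s4 → s4 → s4 → s4 → s4 → s4 → s4  → end s4, rejected
w4: s3 → s0 → s4 → s4 → s4 → s4 → s4 → s4 → s4 → s4 → s4 → s4 → s4 → s4 → s4 → s4 → s4 → s4 → s4 → s4 → s4 → s4 → s4 → s4  → end s4, rejected
w5: s3 → s2 → s0 → s4 → s4 → s4 → s4 → s4 → s4 → s4 → s4 → s4 → s4 → s4 → s4 → s4 → s4 → s4 → s4 → s4 → s4 → s4 → s4  → end s4, rejected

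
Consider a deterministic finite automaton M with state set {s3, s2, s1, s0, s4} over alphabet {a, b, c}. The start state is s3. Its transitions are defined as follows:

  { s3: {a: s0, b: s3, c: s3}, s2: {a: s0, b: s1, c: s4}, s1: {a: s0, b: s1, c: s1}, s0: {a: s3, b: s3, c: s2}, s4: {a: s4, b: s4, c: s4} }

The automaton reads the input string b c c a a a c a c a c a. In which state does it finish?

s0

s3 → s3 → s3 → s3 → s0 → s3 → s0 → s2 → s0 → s2 → s0 → s2 → s0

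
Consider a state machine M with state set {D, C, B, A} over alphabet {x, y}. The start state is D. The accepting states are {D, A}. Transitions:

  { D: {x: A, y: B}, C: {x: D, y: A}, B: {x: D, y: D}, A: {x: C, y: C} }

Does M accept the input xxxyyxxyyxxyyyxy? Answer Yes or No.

D → A → C → D → B → D → A → C → A → C → D → A → C → A → C → D → B
End state B is not accepting.

No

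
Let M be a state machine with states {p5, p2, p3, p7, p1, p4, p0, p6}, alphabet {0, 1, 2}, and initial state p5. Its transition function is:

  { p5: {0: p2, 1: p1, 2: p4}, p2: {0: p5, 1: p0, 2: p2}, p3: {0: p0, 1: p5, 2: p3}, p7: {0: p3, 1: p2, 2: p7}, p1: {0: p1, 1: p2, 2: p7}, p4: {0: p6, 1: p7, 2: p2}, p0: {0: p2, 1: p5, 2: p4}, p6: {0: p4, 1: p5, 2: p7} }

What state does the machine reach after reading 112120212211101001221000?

p2

Trace: p5 -1-> p1 -1-> p2 -2-> p2 -1-> p0 -2-> p4 -0-> p6 -2-> p7 -1-> p2 -2-> p2 -2-> p2 -1-> p0 -1-> p5 -1-> p1 -0-> p1 -1-> p2 -0-> p5 -0-> p2 -1-> p0 -2-> p4 -2-> p2 -1-> p0 -0-> p2 -0-> p5 -0-> p2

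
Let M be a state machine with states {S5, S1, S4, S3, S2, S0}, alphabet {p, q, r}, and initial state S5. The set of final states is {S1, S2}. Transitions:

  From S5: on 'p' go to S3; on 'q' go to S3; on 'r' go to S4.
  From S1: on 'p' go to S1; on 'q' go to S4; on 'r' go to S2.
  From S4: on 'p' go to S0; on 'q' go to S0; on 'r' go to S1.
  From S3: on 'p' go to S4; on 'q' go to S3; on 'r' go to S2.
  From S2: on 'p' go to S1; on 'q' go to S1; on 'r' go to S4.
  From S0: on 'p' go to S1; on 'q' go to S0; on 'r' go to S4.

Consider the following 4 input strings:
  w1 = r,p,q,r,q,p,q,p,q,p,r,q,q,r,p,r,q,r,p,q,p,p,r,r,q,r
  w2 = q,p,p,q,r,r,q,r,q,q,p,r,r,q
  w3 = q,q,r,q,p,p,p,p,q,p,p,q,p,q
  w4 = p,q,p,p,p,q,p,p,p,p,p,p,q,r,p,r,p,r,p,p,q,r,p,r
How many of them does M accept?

1

w1: S5 → S4 → S0 → S0 → S4 → S0 → S1 → S4 → S0 → S0 → S1 → S2 → S1 → S4 → S1 → S1 → S2 → S1 → S2 → S1 → S4 → S0 → S1 → S2 → S4 → S0 → S4  → end S4, rejected
w2: S5 → S3 → S4 → S0 → S0 → S4 → S1 → S4 → S1 → S4 → S0 → S1 → S2 → S4 → S0  → end S0, rejected
w3: S5 → S3 → S3 → S2 → S1 → S1 → S1 → S1 → S1 → S4 → S0 → S1 → S4 → S0 → S0  → end S0, rejected
w4: S5 → S3 → S3 → S4 → S0 → S1 → S4 → S0 → S1 → S1 → S1 → S1 → S1 → S4 → S1 → S1 → S2 → S1 → S2 → S1 → S1 → S4 → S1 → S1 → S2  → end S2, accepted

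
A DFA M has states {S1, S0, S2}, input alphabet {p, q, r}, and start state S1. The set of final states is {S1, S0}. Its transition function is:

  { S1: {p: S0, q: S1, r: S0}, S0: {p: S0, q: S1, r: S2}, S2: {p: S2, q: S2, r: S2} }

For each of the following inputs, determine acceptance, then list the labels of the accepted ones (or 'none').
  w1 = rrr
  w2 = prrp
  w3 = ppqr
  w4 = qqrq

w1: Trace: S1 -r-> S0 -r-> S2 -r-> S2  → end S2, rejected
w2: Trace: S1 -p-> S0 -r-> S2 -r-> S2 -p-> S2  → end S2, rejected
w3: Trace: S1 -p-> S0 -p-> S0 -q-> S1 -r-> S0  → end S0, accepted
w4: Trace: S1 -q-> S1 -q-> S1 -r-> S0 -q-> S1  → end S1, accepted

w3, w4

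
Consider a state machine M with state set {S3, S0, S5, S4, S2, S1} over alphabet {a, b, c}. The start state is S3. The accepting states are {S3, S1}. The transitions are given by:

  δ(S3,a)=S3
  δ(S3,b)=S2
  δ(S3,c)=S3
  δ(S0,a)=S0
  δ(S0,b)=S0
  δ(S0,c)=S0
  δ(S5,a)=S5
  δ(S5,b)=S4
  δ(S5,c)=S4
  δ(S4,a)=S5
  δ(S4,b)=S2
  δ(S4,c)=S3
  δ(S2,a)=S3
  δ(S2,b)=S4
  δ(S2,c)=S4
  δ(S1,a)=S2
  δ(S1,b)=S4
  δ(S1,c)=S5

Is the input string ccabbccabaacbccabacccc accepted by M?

Yes

S3 → S3 → S3 → S3 → S2 → S4 → S3 → S3 → S3 → S2 → S3 → S3 → S3 → S2 → S4 → S3 → S3 → S2 → S3 → S3 → S3 → S3 → S3
End state S3 is accepting.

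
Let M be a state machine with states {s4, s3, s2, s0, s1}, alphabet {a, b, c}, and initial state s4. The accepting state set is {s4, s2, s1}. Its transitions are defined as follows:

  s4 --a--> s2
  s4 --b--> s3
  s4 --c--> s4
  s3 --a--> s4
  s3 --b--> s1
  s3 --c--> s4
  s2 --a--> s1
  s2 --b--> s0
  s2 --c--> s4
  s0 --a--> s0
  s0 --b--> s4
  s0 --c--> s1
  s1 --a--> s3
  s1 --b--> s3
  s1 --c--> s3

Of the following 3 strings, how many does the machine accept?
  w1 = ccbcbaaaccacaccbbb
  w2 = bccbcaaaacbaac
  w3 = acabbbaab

1

w1: Trace: s4 -c-> s4 -c-> s4 -b-> s3 -c-> s4 -b-> s3 -a-> s4 -a-> s2 -a-> s1 -c-> s3 -c-> s4 -a-> s2 -c-> s4 -a-> s2 -c-> s4 -c-> s4 -b-> s3 -b-> s1 -b-> s3  → end s3, rejected
w2: Trace: s4 -b-> s3 -c-> s4 -c-> s4 -b-> s3 -c-> s4 -a-> s2 -a-> s1 -a-> s3 -a-> s4 -c-> s4 -b-> s3 -a-> s4 -a-> s2 -c-> s4  → end s4, accepted
w3: Trace: s4 -a-> s2 -c-> s4 -a-> s2 -b-> s0 -b-> s4 -b-> s3 -a-> s4 -a-> s2 -b-> s0  → end s0, rejected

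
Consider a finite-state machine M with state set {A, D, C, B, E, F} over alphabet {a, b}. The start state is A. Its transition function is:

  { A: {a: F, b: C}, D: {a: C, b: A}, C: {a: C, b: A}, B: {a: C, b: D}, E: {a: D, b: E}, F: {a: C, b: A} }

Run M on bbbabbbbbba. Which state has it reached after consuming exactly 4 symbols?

C

Trace: A -b-> C -b-> A -b-> C -a-> C
After 4 symbols: C.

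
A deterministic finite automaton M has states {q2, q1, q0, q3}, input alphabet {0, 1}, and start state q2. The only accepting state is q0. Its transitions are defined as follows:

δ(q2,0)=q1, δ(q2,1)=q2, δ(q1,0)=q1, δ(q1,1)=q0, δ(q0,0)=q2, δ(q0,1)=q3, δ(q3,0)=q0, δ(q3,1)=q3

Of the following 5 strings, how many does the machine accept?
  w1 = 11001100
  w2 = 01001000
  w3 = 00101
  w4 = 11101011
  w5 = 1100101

w1:
  start at q2
  read '1': q2 → q2
  read '1': q2 → q2
  read '0': q2 → q1
  read '0': q1 → q1
  read '1': q1 → q0
  read '1': q0 → q3
  read '0': q3 → q0
  read '0': q0 → q2
  end q2, rejected
w2:
  start at q2
  read '0': q2 → q1
  read '1': q1 → q0
  read '0': q0 → q2
  read '0': q2 → q1
  read '1': q1 → q0
  read '0': q0 → q2
  read '0': q2 → q1
  read '0': q1 → q1
  end q1, rejected
w3:
  start at q2
  read '0': q2 → q1
  read '0': q1 → q1
  read '1': q1 → q0
  read '0': q0 → q2
  read '1': q2 → q2
  end q2, rejected
w4:
  start at q2
  read '1': q2 → q2
  read '1': q2 → q2
  read '1': q2 → q2
  read '0': q2 → q1
  read '1': q1 → q0
  read '0': q0 → q2
  read '1': q2 → q2
  read '1': q2 → q2
  end q2, rejected
w5:
  start at q2
  read '1': q2 → q2
  read '1': q2 → q2
  read '0': q2 → q1
  read '0': q1 → q1
  read '1': q1 → q0
  read '0': q0 → q2
  read '1': q2 → q2
  end q2, rejected

0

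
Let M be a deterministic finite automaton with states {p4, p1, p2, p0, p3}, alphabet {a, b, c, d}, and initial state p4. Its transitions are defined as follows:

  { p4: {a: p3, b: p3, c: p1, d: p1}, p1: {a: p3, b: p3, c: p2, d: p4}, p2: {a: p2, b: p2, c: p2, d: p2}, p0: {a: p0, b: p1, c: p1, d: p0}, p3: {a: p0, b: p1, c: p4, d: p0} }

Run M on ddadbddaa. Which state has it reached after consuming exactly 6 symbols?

Trace: p4 -d-> p1 -d-> p4 -a-> p3 -d-> p0 -b-> p1 -d-> p4
After 6 symbols: p4.

p4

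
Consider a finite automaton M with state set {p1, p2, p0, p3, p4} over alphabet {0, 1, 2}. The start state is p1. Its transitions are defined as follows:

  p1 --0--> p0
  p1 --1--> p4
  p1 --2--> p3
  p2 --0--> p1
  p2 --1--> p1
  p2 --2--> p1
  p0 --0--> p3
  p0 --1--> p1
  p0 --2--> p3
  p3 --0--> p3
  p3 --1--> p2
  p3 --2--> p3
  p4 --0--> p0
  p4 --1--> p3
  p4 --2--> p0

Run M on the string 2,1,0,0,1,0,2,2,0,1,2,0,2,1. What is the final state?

p2

Trace: p1 -2-> p3 -1-> p2 -0-> p1 -0-> p0 -1-> p1 -0-> p0 -2-> p3 -2-> p3 -0-> p3 -1-> p2 -2-> p1 -0-> p0 -2-> p3 -1-> p2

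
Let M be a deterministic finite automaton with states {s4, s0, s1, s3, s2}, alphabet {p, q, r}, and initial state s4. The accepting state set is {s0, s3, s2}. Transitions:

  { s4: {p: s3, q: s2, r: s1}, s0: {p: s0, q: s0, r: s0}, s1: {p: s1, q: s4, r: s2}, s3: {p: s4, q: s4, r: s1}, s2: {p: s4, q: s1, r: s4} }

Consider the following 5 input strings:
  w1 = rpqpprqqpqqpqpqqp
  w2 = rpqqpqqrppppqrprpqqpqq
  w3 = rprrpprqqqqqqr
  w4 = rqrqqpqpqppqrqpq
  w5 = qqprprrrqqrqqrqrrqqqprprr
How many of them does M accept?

w1:
  start at s4
  read 'r': s4 → s1
  read 'p': s1 → s1
  read 'q': s1 → s4
  read 'p': s4 → s3
  read 'p': s3 → s4
  read 'r': s4 → s1
  read 'q': s1 → s4
  read 'q': s4 → s2
  read 'p': s2 → s4
  read 'q': s4 → s2
  read 'q': s2 → s1
  read 'p': s1 → s1
  read 'q': s1 → s4
  read 'p': s4 → s3
  read 'q': s3 → s4
  read 'q': s4 → s2
  read 'p': s2 → s4
  end s4, rejected
w2:
  start at s4
  read 'r': s4 → s1
  read 'p': s1 → s1
  read 'q': s1 → s4
  read 'q': s4 → s2
  read 'p': s2 → s4
  read 'q': s4 → s2
  read 'q': s2 → s1
  read 'r': s1 → s2
  read 'p': s2 → s4
  read 'p': s4 → s3
  read 'p': s3 → s4
  read 'p': s4 → s3
  read 'q': s3 → s4
  read 'r': s4 → s1
  read 'p': s1 → s1
  read 'r': s1 → s2
  read 'p': s2 → s4
  read 'q': s4 → s2
  read 'q': s2 → s1
  read 'p': s1 → s1
  read 'q': s1 → s4
  read 'q': s4 → s2
  end s2, accepted
w3:
  start at s4
  read 'r': s4 → s1
  read 'p': s1 → s1
  read 'r': s1 → s2
  read 'r': s2 → s4
  read 'p': s4 → s3
  read 'p': s3 → s4
  read 'r': s4 → s1
  read 'q': s1 → s4
  read 'q': s4 → s2
  read 'q': s2 → s1
  read 'q': s1 → s4
  read 'q': s4 → s2
  read 'q': s2 → s1
  read 'r': s1 → s2
  end s2, accepted
w4:
  start at s4
  read 'r': s4 → s1
  read 'q': s1 → s4
  read 'r': s4 → s1
  read 'q': s1 → s4
  read 'q': s4 → s2
  read 'p': s2 → s4
  read 'q': s4 → s2
  read 'p': s2 → s4
  read 'q': s4 → s2
  read 'p': s2 → s4
  read 'p': s4 → s3
  read 'q': s3 → s4
  read 'r': s4 → s1
  read 'q': s1 → s4
  read 'p': s4 → s3
  read 'q': s3 → s4
  end s4, rejected
w5:
  start at s4
  read 'q': s4 → s2
  read 'q': s2 → s1
  read 'p': s1 → s1
  read 'r': s1 → s2
  read 'p': s2 → s4
  read 'r': s4 → s1
  read 'r': s1 → s2
  read 'r': s2 → s4
  read 'q': s4 → s2
  read 'q': s2 → s1
  read 'r': s1 → s2
  read 'q': s2 → s1
  read 'q': s1 → s4
  read 'r': s4 → s1
  read 'q': s1 → s4
  read 'r': s4 → s1
  read 'r': s1 → s2
  read 'q': s2 → s1
  read 'q': s1 → s4
  read 'q': s4 → s2
  read 'p': s2 → s4
  read 'r': s4 → s1
  read 'p': s1 → s1
  read 'r': s1 → s2
  read 'r': s2 → s4
  end s4, rejected

2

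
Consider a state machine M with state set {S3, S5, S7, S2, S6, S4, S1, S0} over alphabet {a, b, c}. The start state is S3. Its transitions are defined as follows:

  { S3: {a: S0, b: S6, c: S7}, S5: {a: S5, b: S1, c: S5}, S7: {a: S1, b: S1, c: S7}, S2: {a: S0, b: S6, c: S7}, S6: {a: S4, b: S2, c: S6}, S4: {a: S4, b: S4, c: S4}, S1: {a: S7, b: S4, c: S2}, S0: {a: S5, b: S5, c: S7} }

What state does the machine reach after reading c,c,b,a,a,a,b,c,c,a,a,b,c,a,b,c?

S5

start at S3
read 'c': S3 → S7
read 'c': S7 → S7
read 'b': S7 → S1
read 'a': S1 → S7
read 'a': S7 → S1
read 'a': S1 → S7
read 'b': S7 → S1
read 'c': S1 → S2
read 'c': S2 → S7
read 'a': S7 → S1
read 'a': S1 → S7
read 'b': S7 → S1
read 'c': S1 → S2
read 'a': S2 → S0
read 'b': S0 → S5
read 'c': S5 → S5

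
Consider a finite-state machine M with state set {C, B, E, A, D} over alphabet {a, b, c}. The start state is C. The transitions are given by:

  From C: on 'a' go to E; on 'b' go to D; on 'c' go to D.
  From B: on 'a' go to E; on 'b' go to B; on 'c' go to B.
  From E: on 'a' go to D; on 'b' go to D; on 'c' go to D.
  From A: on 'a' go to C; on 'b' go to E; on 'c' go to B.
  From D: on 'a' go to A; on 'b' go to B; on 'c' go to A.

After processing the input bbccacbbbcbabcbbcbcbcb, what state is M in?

B

start at C
read 'b': C → D
read 'b': D → B
read 'c': B → B
read 'c': B → B
read 'a': B → E
read 'c': E → D
read 'b': D → B
read 'b': B → B
read 'b': B → B
read 'c': B → B
read 'b': B → B
read 'a': B → E
read 'b': E → D
read 'c': D → A
read 'b': A → E
read 'b': E → D
read 'c': D → A
read 'b': A → E
read 'c': E → D
read 'b': D → B
read 'c': B → B
read 'b': B → B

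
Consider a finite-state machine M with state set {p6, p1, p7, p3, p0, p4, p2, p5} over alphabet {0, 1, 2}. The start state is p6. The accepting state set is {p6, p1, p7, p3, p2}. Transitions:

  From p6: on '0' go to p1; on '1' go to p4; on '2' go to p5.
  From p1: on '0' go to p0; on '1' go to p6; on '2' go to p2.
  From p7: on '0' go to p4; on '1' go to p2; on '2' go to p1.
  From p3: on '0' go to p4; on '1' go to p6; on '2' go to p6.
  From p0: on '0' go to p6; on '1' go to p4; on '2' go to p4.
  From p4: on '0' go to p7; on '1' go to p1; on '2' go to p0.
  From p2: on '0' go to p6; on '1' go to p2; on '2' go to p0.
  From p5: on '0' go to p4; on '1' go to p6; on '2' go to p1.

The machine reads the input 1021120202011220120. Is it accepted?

p6 → p4 → p7 → p1 → p6 → p4 → p0 → p6 → p5 → p4 → p0 → p6 → p4 → p1 → p2 → p0 → p6 → p4 → p0 → p6
End state p6 is accepting.

Yes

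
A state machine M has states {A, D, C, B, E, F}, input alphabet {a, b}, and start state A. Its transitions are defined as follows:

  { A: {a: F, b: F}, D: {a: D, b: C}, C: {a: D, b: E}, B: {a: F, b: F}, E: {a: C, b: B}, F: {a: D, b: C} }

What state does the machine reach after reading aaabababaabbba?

A → F → D → D → C → D → C → D → C → D → D → C → E → B → F

F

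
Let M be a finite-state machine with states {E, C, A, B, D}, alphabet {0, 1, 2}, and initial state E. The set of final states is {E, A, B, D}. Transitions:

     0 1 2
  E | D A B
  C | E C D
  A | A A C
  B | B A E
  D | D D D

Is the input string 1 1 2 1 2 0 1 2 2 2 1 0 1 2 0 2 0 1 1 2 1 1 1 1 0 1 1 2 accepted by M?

Trace: E -1-> A -1-> A -2-> C -1-> C -2-> D -0-> D -1-> D -2-> D -2-> D -2-> D -1-> D -0-> D -1-> D -2-> D -0-> D -2-> D -0-> D -1-> D -1-> D -2-> D -1-> D -1-> D -1-> D -1-> D -0-> D -1-> D -1-> D -2-> D
End state D is accepting.

Yes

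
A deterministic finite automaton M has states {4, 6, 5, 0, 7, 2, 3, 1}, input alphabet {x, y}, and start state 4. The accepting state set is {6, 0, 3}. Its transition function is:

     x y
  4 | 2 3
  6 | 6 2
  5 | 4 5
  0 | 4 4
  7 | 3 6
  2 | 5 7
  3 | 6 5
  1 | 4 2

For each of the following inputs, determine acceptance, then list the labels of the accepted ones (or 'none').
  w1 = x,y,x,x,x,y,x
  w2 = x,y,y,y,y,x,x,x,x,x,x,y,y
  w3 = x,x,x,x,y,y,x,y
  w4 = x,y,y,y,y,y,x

w4

w1: 4 → 2 → 7 → 3 → 6 → 6 → 2 → 5  → end 5, rejected
w2: 4 → 2 → 7 → 6 → 2 → 7 → 3 → 6 → 6 → 6 → 6 → 6 → 2 → 7  → end 7, rejected
w3: 4 → 2 → 5 → 4 → 2 → 7 → 6 → 6 → 2  → end 2, rejected
w4: 4 → 2 → 7 → 6 → 2 → 7 → 6 → 6  → end 6, accepted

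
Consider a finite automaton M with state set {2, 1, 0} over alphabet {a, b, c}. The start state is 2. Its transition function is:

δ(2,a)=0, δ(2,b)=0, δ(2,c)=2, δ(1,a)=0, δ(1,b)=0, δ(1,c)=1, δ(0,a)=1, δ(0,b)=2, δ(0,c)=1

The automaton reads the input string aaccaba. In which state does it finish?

0

start at 2
read 'a': 2 → 0
read 'a': 0 → 1
read 'c': 1 → 1
read 'c': 1 → 1
read 'a': 1 → 0
read 'b': 0 → 2
read 'a': 2 → 0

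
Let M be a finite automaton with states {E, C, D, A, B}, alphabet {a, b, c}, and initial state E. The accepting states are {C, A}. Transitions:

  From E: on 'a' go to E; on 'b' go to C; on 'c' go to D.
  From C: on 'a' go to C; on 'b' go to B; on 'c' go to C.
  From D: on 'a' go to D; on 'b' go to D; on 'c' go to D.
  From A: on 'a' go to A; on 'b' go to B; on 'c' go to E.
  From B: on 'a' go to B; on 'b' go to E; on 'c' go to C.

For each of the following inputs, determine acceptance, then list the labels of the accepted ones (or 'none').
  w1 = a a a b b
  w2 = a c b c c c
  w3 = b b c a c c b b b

w3

w1:
  start at E
  read 'a': E → E
  read 'a': E → E
  read 'a': E → E
  read 'b': E → C
  read 'b': C → B
  end B, rejected
w2:
  start at E
  read 'a': E → E
  read 'c': E → D
  read 'b': D → D
  read 'c': D → D
  read 'c': D → D
  read 'c': D → D
  end D, rejected
w3:
  start at E
  read 'b': E → C
  read 'b': C → B
  read 'c': B → C
  read 'a': C → C
  read 'c': C → C
  read 'c': C → C
  read 'b': C → B
  read 'b': B → E
  read 'b': E → C
  end C, accepted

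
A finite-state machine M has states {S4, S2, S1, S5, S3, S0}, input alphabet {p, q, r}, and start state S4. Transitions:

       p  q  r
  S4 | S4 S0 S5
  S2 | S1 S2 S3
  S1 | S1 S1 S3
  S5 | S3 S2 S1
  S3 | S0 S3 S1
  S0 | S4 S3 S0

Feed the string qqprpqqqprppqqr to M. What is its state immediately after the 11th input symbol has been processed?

S4

S4 → S0 → S3 → S0 → S0 → S4 → S0 → S3 → S3 → S0 → S0 → S4
After 11 symbols: S4.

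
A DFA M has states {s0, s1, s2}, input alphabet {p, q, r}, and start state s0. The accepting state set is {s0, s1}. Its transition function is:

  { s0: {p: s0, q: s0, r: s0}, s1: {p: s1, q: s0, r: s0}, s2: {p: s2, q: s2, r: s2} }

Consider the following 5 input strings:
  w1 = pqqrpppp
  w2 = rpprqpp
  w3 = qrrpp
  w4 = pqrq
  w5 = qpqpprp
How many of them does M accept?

w1:
  start at s0
  read 'p': s0 → s0
  read 'q': s0 → s0
  read 'q': s0 → s0
  read 'r': s0 → s0
  read 'p': s0 → s0
  read 'p': s0 → s0
  read 'p': s0 → s0
  read 'p': s0 → s0
  end s0, accepted
w2:
  start at s0
  read 'r': s0 → s0
  read 'p': s0 → s0
  read 'p': s0 → s0
  read 'r': s0 → s0
  read 'q': s0 → s0
  read 'p': s0 → s0
  read 'p': s0 → s0
  end s0, accepted
w3:
  start at s0
  read 'q': s0 → s0
  read 'r': s0 → s0
  read 'r': s0 → s0
  read 'p': s0 → s0
  read 'p': s0 → s0
  end s0, accepted
w4:
  start at s0
  read 'p': s0 → s0
  read 'q': s0 → s0
  read 'r': s0 → s0
  read 'q': s0 → s0
  end s0, accepted
w5:
  start at s0
  read 'q': s0 → s0
  read 'p': s0 → s0
  read 'q': s0 → s0
  read 'p': s0 → s0
  read 'p': s0 → s0
  read 'r': s0 → s0
  read 'p': s0 → s0
  end s0, accepted

5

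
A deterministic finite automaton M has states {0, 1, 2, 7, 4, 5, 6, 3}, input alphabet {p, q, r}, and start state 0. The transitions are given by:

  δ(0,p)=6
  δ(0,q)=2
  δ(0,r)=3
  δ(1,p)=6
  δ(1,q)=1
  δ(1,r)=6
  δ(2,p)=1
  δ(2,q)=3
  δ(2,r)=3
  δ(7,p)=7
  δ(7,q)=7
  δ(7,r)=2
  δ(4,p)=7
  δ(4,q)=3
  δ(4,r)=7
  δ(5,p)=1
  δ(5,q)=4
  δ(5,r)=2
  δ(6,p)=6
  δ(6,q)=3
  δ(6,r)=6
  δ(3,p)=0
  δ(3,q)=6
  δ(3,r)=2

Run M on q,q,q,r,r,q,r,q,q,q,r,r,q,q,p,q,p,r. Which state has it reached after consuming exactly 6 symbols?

Trace: 0 -q-> 2 -q-> 3 -q-> 6 -r-> 6 -r-> 6 -q-> 3
After 6 symbols: 3.

3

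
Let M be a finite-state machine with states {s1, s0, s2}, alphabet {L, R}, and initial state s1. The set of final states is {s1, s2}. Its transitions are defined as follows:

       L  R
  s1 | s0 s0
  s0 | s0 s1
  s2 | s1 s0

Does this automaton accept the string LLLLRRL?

s1 → s0 → s0 → s0 → s0 → s1 → s0 → s0
End state s0 is not accepting.

No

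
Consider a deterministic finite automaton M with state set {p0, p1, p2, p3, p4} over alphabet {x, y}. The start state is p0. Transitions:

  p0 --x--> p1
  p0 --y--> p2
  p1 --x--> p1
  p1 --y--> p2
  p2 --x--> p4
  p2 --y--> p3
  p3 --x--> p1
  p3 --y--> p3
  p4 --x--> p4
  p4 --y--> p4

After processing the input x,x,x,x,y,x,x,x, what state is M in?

p4

Trace: p0 -x-> p1 -x-> p1 -x-> p1 -x-> p1 -y-> p2 -x-> p4 -x-> p4 -x-> p4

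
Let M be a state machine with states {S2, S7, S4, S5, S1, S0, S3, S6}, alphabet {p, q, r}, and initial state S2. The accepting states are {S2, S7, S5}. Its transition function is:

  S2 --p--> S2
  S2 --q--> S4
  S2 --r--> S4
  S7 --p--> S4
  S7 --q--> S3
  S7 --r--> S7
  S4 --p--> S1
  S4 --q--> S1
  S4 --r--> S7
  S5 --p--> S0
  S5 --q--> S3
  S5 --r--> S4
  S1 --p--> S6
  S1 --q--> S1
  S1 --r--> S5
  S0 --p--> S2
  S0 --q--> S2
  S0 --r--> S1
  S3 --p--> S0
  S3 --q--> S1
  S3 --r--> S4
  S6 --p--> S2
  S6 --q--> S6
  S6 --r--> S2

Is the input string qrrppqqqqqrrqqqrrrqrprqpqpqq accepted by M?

No

start at S2
read 'q': S2 → S4
read 'r': S4 → S7
read 'r': S7 → S7
read 'p': S7 → S4
read 'p': S4 → S1
read 'q': S1 → S1
read 'q': S1 → S1
read 'q': S1 → S1
read 'q': S1 → S1
read 'q': S1 → S1
read 'r': S1 → S5
read 'r': S5 → S4
read 'q': S4 → S1
read 'q': S1 → S1
read 'q': S1 → S1
read 'r': S1 → S5
read 'r': S5 → S4
read 'r': S4 → S7
read 'q': S7 → S3
read 'r': S3 → S4
read 'p': S4 → S1
read 'r': S1 → S5
read 'q': S5 → S3
read 'p': S3 → S0
read 'q': S0 → S2
read 'p': S2 → S2
read 'q': S2 → S4
read 'q': S4 → S1
End state S1 is not accepting.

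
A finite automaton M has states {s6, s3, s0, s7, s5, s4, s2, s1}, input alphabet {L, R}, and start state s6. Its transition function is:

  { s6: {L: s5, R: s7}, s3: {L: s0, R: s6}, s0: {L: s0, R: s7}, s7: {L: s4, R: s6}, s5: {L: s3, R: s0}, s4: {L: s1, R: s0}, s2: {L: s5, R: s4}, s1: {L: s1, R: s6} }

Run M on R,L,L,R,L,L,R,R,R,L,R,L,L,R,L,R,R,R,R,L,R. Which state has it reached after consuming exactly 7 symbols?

s6 → s7 → s4 → s1 → s6 → s5 → s3 → s6
After 7 symbols: s6.

s6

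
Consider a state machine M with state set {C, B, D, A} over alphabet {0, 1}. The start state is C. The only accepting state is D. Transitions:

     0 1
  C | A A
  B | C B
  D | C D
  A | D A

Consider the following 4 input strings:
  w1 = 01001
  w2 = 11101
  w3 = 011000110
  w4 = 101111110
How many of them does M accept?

2

w1: Trace: C -0-> A -1-> A -0-> D -0-> C -1-> A  → end A, rejected
w2: Trace: C -1-> A -1-> A -1-> A -0-> D -1-> D  → end D, accepted
w3: Trace: C -0-> A -1-> A -1-> A -0-> D -0-> C -0-> A -1-> A -1-> A -0-> D  → end D, accepted
w4: Trace: C -1-> A -0-> D -1-> D -1-> D -1-> D -1-> D -1-> D -1-> D -0-> C  → end C, rejected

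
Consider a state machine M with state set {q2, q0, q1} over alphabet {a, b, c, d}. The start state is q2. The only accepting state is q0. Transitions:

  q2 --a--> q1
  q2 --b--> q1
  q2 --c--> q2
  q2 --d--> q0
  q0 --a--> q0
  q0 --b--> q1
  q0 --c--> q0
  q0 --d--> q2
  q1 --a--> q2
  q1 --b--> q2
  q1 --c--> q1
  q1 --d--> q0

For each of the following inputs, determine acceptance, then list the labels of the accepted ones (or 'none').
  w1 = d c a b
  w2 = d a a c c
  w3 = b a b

w1: q2 → q0 → q0 → q0 → q1  → end q1, rejected
w2: q2 → q0 → q0 → q0 → q0 → q0  → end q0, accepted
w3: q2 → q1 → q2 → q1  → end q1, rejected

w2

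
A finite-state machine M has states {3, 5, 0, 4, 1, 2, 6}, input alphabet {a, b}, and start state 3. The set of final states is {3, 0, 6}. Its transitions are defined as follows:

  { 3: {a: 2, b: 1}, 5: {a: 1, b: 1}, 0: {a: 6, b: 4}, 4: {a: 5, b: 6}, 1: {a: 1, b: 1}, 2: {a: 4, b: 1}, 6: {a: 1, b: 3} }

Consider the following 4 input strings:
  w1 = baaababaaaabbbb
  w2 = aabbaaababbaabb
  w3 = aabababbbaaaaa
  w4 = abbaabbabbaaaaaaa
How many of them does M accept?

w1: 3 → 1 → 1 → 1 → 1 → 1 → 1 → 1 → 1 → 1 → 1 → 1 → 1 → 1 → 1 → 1  → end 1, rejected
w2: 3 → 2 → 4 → 6 → 3 → 2 → 4 → 5 → 1 → 1 → 1 → 1 → 1 → 1 → 1 → 1  → end 1, rejected
w3: 3 → 2 → 4 → 6 → 1 → 1 → 1 → 1 → 1 → 1 → 1 → 1 → 1 → 1 → 1  → end 1, rejected
w4: 3 → 2 → 1 → 1 → 1 → 1 → 1 → 1 → 1 → 1 → 1 → 1 → 1 → 1 → 1 → 1 → 1 → 1  → end 1, rejected

0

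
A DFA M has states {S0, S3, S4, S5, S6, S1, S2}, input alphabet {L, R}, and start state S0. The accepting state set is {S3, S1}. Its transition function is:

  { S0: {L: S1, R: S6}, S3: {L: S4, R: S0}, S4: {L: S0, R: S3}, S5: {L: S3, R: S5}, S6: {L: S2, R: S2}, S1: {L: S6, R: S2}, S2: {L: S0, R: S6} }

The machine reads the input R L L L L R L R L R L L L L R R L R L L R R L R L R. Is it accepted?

Trace: S0 -R-> S6 -L-> S2 -L-> S0 -L-> S1 -L-> S6 -R-> S2 -L-> S0 -R-> S6 -L-> S2 -R-> S6 -L-> S2 -L-> S0 -L-> S1 -L-> S6 -R-> S2 -R-> S6 -L-> S2 -R-> S6 -L-> S2 -L-> S0 -R-> S6 -R-> S2 -L-> S0 -R-> S6 -L-> S2 -R-> S6
End state S6 is not accepting.

No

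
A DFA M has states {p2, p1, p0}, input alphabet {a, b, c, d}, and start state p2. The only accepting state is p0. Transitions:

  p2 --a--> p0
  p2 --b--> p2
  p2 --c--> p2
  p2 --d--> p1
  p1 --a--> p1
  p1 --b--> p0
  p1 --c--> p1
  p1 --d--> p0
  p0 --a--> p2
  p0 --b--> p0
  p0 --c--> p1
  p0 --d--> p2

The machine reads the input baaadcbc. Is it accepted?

No

Trace: p2 -b-> p2 -a-> p0 -a-> p2 -a-> p0 -d-> p2 -c-> p2 -b-> p2 -c-> p2
End state p2 is not accepting.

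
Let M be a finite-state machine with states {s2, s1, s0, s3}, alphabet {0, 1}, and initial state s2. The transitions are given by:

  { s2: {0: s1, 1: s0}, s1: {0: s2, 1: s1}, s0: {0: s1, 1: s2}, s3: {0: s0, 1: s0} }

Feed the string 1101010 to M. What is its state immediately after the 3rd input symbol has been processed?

s1

start at s2
read '1': s2 → s0
read '1': s0 → s2
read '0': s2 → s1
After 3 symbols: s1.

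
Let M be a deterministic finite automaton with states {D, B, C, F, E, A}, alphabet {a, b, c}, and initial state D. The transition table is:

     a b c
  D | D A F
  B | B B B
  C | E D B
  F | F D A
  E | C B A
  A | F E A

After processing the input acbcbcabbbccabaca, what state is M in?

start at D
read 'a': D → D
read 'c': D → F
read 'b': F → D
read 'c': D → F
read 'b': F → D
read 'c': D → F
read 'a': F → F
read 'b': F → D
read 'b': D → A
read 'b': A → E
read 'c': E → A
read 'c': A → A
read 'a': A → F
read 'b': F → D
read 'a': D → D
read 'c': D → F
read 'a': F → F

F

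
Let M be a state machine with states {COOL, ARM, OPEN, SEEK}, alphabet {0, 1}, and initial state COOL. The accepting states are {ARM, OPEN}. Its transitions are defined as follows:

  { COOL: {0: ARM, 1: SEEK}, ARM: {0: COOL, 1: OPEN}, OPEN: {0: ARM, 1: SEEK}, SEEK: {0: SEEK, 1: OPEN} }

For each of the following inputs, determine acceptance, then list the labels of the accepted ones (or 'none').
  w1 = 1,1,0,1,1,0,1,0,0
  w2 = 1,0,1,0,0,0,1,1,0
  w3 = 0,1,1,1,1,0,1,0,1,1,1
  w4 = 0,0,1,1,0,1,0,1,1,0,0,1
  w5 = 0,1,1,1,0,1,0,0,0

w1: COOL → SEEK → OPEN → ARM → OPEN → SEEK → SEEK → OPEN → ARM → COOL  → end COOL, rejected
w2: COOL → SEEK → SEEK → OPEN → ARM → COOL → ARM → OPEN → SEEK → SEEK  → end SEEK, rejected
w3: COOL → ARM → OPEN → SEEK → OPEN → SEEK → SEEK → OPEN → ARM → OPEN → SEEK → OPEN  → end OPEN, accepted
w4: COOL → ARM → COOL → SEEK → OPEN → ARM → OPEN → ARM → OPEN → SEEK → SEEK → SEEK → OPEN  → end OPEN, accepted
w5: COOL → ARM → OPEN → SEEK → OPEN → ARM → OPEN → ARM → COOL → ARM  → end ARM, accepted

w3, w4, w5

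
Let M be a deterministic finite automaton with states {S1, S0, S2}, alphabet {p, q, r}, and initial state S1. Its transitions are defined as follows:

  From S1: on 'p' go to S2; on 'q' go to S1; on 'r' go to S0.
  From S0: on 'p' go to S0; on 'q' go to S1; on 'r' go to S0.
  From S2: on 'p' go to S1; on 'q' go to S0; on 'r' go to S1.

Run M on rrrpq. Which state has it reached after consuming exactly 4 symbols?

S0

start at S1
read 'r': S1 → S0
read 'r': S0 → S0
read 'r': S0 → S0
read 'p': S0 → S0
After 4 symbols: S0.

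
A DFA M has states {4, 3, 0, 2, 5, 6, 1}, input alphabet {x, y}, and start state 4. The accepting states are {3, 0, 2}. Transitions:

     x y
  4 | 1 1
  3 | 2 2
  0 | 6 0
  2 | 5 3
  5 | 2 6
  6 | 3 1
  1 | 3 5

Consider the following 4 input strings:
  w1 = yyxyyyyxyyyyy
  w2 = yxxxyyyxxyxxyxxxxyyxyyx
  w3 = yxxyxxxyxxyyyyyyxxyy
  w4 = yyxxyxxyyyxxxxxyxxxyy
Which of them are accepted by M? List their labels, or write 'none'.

w2, w4

w1:
  start at 4
  read 'y': 4 → 1
  read 'y': 1 → 5
  read 'x': 5 → 2
  read 'y': 2 → 3
  read 'y': 3 → 2
  read 'y': 2 → 3
  read 'y': 3 → 2
  read 'x': 2 → 5
  read 'y': 5 → 6
  read 'y': 6 → 1
  read 'y': 1 → 5
  read 'y': 5 → 6
  read 'y': 6 → 1
  end 1, rejected
w2:
  start at 4
  read 'y': 4 → 1
  read 'x': 1 → 3
  read 'x': 3 → 2
  read 'x': 2 → 5
  read 'y': 5 → 6
  read 'y': 6 → 1
  read 'y': 1 → 5
  read 'x': 5 → 2
  read 'x': 2 → 5
  read 'y': 5 → 6
  read 'x': 6 → 3
  read 'x': 3 → 2
  read 'y': 2 → 3
  read 'x': 3 → 2
  read 'x': 2 → 5
  read 'x': 5 → 2
  read 'x': 2 → 5
  read 'y': 5 → 6
  read 'y': 6 → 1
  read 'x': 1 → 3
  read 'y': 3 → 2
  read 'y': 2 → 3
  read 'x': 3 → 2
  end 2, accepted
w3:
  start at 4
  read 'y': 4 → 1
  read 'x': 1 → 3
  read 'x': 3 → 2
  read 'y': 2 → 3
  read 'x': 3 → 2
  read 'x': 2 → 5
  read 'x': 5 → 2
  read 'y': 2 → 3
  read 'x': 3 → 2
  read 'x': 2 → 5
  read 'y': 5 → 6
  read 'y': 6 → 1
  read 'y': 1 → 5
  read 'y': 5 → 6
  read 'y': 6 → 1
  read 'y': 1 → 5
  read 'x': 5 → 2
  read 'x': 2 → 5
  read 'y': 5 → 6
  read 'y': 6 → 1
  end 1, rejected
w4:
  start at 4
  read 'y': 4 → 1
  read 'y': 1 → 5
  read 'x': 5 → 2
  read 'x': 2 → 5
  read 'y': 5 → 6
  read 'x': 6 → 3
  read 'x': 3 → 2
  read 'y': 2 → 3
  read 'y': 3 → 2
  read 'y': 2 → 3
  read 'x': 3 → 2
  read 'x': 2 → 5
  read 'x': 5 → 2
  read 'x': 2 → 5
  read 'x': 5 → 2
  read 'y': 2 → 3
  read 'x': 3 → 2
  read 'x': 2 → 5
  read 'x': 5 → 2
  read 'y': 2 → 3
  read 'y': 3 → 2
  end 2, accepted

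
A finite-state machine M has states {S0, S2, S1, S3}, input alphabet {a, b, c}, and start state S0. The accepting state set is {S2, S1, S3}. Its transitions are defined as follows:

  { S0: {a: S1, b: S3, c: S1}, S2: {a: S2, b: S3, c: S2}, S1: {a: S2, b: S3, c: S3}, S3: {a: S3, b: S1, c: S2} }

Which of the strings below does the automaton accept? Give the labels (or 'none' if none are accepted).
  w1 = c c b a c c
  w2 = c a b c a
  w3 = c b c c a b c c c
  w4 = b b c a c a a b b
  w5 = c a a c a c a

w1, w2, w3, w4, w5

w1:
  start at S0
  read 'c': S0 → S1
  read 'c': S1 → S3
  read 'b': S3 → S1
  read 'a': S1 → S2
  read 'c': S2 → S2
  read 'c': S2 → S2
  end S2, accepted
w2:
  start at S0
  read 'c': S0 → S1
  read 'a': S1 → S2
  read 'b': S2 → S3
  read 'c': S3 → S2
  read 'a': S2 → S2
  end S2, accepted
w3:
  start at S0
  read 'c': S0 → S1
  read 'b': S1 → S3
  read 'c': S3 → S2
  read 'c': S2 → S2
  read 'a': S2 → S2
  read 'b': S2 → S3
  read 'c': S3 → S2
  read 'c': S2 → S2
  read 'c': S2 → S2
  end S2, accepted
w4:
  start at S0
  read 'b': S0 → S3
  read 'b': S3 → S1
  read 'c': S1 → S3
  read 'a': S3 → S3
  read 'c': S3 → S2
  read 'a': S2 → S2
  read 'a': S2 → S2
  read 'b': S2 → S3
  read 'b': S3 → S1
  end S1, accepted
w5:
  start at S0
  read 'c': S0 → S1
  read 'a': S1 → S2
  read 'a': S2 → S2
  read 'c': S2 → S2
  read 'a': S2 → S2
  read 'c': S2 → S2
  read 'a': S2 → S2
  end S2, accepted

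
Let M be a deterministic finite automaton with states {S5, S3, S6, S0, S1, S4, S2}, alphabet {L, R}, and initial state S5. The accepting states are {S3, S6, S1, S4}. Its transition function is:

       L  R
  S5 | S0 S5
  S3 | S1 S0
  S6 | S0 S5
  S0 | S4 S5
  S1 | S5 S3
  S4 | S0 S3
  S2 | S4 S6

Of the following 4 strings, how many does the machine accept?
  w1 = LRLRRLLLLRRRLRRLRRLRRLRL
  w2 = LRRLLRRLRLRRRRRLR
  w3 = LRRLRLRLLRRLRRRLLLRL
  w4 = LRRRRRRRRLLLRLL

1

w1: Trace: S5 -L-> S0 -R-> S5 -L-> S0 -R-> S5 -R-> S5 -L-> S0 -L-> S4 -L-> S0 -L-> S4 -R-> S3 -R-> S0 -R-> S5 -L-> S0 -R-> S5 -R-> S5 -L-> S0 -R-> S5 -R-> S5 -L-> S0 -R-> S5 -R-> S5 -L-> S0 -R-> S5 -L-> S0  → end S0, rejected
w2: Trace: S5 -L-> S0 -R-> S5 -R-> S5 -L-> S0 -L-> S4 -R-> S3 -R-> S0 -L-> S4 -R-> S3 -L-> S1 -R-> S3 -R-> S0 -R-> S5 -R-> S5 -R-> S5 -L-> S0 -R-> S5  → end S5, rejected
w3: Trace: S5 -L-> S0 -R-> S5 -R-> S5 -L-> S0 -R-> S5 -L-> S0 -R-> S5 -L-> S0 -L-> S4 -R-> S3 -R-> S0 -L-> S4 -R-> S3 -R-> S0 -R-> S5 -L-> S0 -L-> S4 -L-> S0 -R-> S5 -L-> S0  → end S0, rejected
w4: Trace: S5 -L-> S0 -R-> S5 -R-> S5 -R-> S5 -R-> S5 -R-> S5 -R-> S5 -R-> S5 -R-> S5 -L-> S0 -L-> S4 -L-> S0 -R-> S5 -L-> S0 -L-> S4  → end S4, accepted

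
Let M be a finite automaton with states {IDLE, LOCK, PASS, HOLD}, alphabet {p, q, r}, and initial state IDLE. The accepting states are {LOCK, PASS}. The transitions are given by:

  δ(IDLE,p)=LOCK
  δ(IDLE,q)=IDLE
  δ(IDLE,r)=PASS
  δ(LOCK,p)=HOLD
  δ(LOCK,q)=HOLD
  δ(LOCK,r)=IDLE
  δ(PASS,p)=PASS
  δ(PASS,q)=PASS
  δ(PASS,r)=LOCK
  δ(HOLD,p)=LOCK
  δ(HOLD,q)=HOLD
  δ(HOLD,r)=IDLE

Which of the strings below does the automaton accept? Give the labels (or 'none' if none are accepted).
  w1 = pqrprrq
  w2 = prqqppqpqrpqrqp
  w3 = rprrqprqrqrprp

w1, w2, w3

w1:
  start at IDLE
  read 'p': IDLE → LOCK
  read 'q': LOCK → HOLD
  read 'r': HOLD → IDLE
  read 'p': IDLE → LOCK
  read 'r': LOCK → IDLE
  read 'r': IDLE → PASS
  read 'q': PASS → PASS
  end PASS, accepted
w2:
  start at IDLE
  read 'p': IDLE → LOCK
  read 'r': LOCK → IDLE
  read 'q': IDLE → IDLE
  read 'q': IDLE → IDLE
  read 'p': IDLE → LOCK
  read 'p': LOCK → HOLD
  read 'q': HOLD → HOLD
  read 'p': HOLD → LOCK
  read 'q': LOCK → HOLD
  read 'r': HOLD → IDLE
  read 'p': IDLE → LOCK
  read 'q': LOCK → HOLD
  read 'r': HOLD → IDLE
  read 'q': IDLE → IDLE
  read 'p': IDLE → LOCK
  end LOCK, accepted
w3:
  start at IDLE
  read 'r': IDLE → PASS
  read 'p': PASS → PASS
  read 'r': PASS → LOCK
  read 'r': LOCK → IDLE
  read 'q': IDLE → IDLE
  read 'p': IDLE → LOCK
  read 'r': LOCK → IDLE
  read 'q': IDLE → IDLE
  read 'r': IDLE → PASS
  read 'q': PASS → PASS
  read 'r': PASS → LOCK
  read 'p': LOCK → HOLD
  read 'r': HOLD → IDLE
  read 'p': IDLE → LOCK
  end LOCK, accepted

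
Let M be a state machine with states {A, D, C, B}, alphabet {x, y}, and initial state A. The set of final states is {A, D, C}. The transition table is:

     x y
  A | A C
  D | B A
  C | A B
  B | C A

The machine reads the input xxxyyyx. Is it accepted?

Yes

Trace: A -x-> A -x-> A -x-> A -y-> C -y-> B -y-> A -x-> A
End state A is accepting.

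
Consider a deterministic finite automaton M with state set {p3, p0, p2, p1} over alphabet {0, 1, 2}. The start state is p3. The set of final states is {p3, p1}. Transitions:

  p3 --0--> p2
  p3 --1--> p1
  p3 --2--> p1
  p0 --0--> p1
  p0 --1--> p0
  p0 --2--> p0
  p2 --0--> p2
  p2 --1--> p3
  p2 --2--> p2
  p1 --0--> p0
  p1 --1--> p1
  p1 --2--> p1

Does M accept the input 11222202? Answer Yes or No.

No

start at p3
read '1': p3 → p1
read '1': p1 → p1
read '2': p1 → p1
read '2': p1 → p1
read '2': p1 → p1
read '2': p1 → p1
read '0': p1 → p0
read '2': p0 → p0
End state p0 is not accepting.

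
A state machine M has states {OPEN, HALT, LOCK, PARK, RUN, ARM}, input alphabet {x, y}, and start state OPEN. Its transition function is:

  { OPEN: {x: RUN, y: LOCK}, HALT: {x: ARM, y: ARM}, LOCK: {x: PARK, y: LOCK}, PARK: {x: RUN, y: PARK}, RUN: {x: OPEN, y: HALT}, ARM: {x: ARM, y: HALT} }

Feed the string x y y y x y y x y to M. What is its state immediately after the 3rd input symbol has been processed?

ARM

start at OPEN
read 'x': OPEN → RUN
read 'y': RUN → HALT
read 'y': HALT → ARM
After 3 symbols: ARM.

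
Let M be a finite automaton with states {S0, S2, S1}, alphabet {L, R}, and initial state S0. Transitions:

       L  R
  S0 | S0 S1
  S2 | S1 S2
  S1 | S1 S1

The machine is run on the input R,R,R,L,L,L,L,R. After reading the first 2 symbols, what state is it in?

S1

Trace: S0 -R-> S1 -R-> S1
After 2 symbols: S1.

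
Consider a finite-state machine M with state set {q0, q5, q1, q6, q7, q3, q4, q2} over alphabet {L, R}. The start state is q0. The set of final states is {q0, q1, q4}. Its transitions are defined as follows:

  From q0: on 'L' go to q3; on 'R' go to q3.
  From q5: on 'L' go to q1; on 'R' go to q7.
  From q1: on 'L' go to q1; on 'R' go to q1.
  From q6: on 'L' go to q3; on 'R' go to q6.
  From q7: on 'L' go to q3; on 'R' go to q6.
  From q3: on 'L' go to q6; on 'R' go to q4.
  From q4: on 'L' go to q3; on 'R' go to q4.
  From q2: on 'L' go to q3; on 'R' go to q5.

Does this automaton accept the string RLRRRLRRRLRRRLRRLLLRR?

Yes

Trace: q0 -R-> q3 -L-> q6 -R-> q6 -R-> q6 -R-> q6 -L-> q3 -R-> q4 -R-> q4 -R-> q4 -L-> q3 -R-> q4 -R-> q4 -R-> q4 -L-> q3 -R-> q4 -R-> q4 -L-> q3 -L-> q6 -L-> q3 -R-> q4 -R-> q4
End state q4 is accepting.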